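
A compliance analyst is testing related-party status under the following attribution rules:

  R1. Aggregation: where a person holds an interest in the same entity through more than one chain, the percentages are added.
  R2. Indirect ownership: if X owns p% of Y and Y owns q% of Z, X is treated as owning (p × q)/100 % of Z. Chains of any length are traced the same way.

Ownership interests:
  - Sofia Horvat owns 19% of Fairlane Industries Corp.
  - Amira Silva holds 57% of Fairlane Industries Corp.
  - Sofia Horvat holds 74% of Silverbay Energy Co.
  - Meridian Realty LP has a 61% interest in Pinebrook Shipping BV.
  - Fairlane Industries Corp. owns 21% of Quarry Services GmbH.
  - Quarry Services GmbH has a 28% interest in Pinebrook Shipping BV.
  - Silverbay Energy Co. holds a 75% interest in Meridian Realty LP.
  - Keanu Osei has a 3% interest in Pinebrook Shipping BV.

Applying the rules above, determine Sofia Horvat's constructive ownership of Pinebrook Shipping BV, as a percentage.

34.9722%

Chain via Silverbay Energy Co. → Meridian Realty LP (R2): 74% × 75% × 61% = 33.855% of Pinebrook Shipping BV.
Chain via Fairlane Industries Corp. → Quarry Services GmbH (R2): 19% × 21% × 28% = 1.1172% of Pinebrook Shipping BV.
Aggregating (R1): 33.855% + 1.1172% = 34.9722%.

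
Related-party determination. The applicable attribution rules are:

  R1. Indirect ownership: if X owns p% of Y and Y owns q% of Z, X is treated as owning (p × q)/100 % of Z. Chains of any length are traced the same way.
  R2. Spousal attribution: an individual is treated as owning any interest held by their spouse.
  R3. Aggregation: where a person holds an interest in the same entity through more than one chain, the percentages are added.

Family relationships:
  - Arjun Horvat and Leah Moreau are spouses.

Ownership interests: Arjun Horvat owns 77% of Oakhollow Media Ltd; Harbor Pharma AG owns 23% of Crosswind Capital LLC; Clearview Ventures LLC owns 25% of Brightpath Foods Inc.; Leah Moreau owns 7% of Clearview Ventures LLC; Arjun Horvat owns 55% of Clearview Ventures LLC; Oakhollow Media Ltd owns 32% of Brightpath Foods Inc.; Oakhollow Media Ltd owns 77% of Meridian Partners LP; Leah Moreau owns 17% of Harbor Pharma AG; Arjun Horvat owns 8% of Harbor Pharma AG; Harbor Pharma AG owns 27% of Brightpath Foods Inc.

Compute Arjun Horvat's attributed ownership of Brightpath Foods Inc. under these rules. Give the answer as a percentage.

46.89%

By spousal attribution (R2), Arjun Horvat is treated as also owning Leah Moreau's interest in Harbor Pharma AG, giving 8% + 17% = 25%.
By spousal attribution (R2), Arjun Horvat is treated as also owning Leah Moreau's interest in Clearview Ventures LLC, giving 55% + 7% = 62%.
Chain via Harbor Pharma AG (R1): 25% × 27% = 6.75% of Brightpath Foods Inc.
Chain via Clearview Ventures LLC (R1): 62% × 25% = 15.5% of Brightpath Foods Inc.
Chain via Oakhollow Media Ltd (R1): 77% × 32% = 24.64% of Brightpath Foods Inc.
Aggregating (R3): 6.75% + 15.5% + 24.64% = 46.89%.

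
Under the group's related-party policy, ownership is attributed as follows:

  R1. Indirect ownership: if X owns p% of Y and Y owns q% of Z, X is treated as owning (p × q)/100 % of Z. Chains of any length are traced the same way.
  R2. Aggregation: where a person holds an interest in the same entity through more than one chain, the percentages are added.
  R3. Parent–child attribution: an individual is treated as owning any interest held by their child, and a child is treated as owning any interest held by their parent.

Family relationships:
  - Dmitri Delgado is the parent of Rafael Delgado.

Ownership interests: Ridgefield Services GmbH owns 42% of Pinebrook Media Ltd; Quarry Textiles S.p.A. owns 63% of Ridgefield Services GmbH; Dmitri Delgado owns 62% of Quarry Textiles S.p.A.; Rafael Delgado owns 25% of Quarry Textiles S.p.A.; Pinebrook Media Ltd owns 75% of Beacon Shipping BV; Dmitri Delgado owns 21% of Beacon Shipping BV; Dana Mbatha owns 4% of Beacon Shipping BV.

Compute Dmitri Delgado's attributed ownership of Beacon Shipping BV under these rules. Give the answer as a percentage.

By parent–child attribution (R3), Dmitri Delgado is treated as also owning Rafael Delgado's interest in Quarry Textiles S.p.A, giving 62% + 25% = 87%.
Chain via Quarry Textiles S.p.A. → Ridgefield Services GmbH → Pinebrook Media Ltd (R1): 87% × 63% × 42% × 75% = 17.26515% of Beacon Shipping BV.
Direct interest in Beacon Shipping BV: 21%.
Aggregating (R2): 17.26515% + 21% = 38.26515%.

38.26515%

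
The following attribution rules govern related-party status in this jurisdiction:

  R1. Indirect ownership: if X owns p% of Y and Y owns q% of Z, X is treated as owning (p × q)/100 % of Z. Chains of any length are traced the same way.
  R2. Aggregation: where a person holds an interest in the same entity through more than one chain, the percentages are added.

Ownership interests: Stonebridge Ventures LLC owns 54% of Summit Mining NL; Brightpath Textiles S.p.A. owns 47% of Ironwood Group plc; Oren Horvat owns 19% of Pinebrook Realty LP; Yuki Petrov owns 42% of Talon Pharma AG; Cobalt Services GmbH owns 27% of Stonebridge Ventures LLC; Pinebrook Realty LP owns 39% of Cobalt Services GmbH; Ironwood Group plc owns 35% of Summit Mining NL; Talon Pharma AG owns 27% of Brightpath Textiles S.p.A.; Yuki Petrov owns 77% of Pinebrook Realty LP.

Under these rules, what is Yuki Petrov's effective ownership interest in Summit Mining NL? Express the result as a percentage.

6.243804%

Chain via Pinebrook Realty LP → Cobalt Services GmbH → Stonebridge Ventures LLC (R1): 77% × 39% × 27% × 54% = 4.378374% of Summit Mining NL.
Chain via Talon Pharma AG → Brightpath Textiles S.p.A. → Ironwood Group plc (R1): 42% × 27% × 47% × 35% = 1.86543% of Summit Mining NL.
Aggregating (R2): 4.378374% + 1.86543% = 6.243804%.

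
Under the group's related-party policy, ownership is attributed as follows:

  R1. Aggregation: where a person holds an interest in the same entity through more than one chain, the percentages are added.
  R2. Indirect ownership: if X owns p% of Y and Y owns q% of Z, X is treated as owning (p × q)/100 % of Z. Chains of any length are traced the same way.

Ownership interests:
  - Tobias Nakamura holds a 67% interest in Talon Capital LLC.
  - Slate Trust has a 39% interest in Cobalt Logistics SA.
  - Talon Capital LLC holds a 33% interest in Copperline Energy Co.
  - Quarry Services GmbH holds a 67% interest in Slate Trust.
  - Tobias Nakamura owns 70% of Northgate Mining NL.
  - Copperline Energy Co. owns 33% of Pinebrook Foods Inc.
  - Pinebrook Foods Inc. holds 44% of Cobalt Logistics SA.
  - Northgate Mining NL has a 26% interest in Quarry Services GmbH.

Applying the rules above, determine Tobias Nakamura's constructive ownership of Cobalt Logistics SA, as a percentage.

Chain via Northgate Mining NL → Quarry Services GmbH → Slate Trust (R2): 70% × 26% × 67% × 39% = 4.75566% of Cobalt Logistics SA.
Chain via Talon Capital LLC → Copperline Energy Co. → Pinebrook Foods Inc. (R2): 67% × 33% × 33% × 44% = 3.210372% of Cobalt Logistics SA.
Aggregating (R1): 4.75566% + 3.210372% = 7.966032%.

7.966032%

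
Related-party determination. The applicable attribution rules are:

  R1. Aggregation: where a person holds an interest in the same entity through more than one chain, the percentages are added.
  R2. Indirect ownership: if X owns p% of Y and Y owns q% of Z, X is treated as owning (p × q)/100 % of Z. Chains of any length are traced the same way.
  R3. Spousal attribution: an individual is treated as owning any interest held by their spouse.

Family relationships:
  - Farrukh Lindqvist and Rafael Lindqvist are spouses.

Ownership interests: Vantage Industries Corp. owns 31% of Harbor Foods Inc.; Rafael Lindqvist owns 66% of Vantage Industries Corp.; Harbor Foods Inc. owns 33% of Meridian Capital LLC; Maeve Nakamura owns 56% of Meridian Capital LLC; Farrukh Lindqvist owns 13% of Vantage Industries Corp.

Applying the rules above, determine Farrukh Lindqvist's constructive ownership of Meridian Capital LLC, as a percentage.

8.0817%

By spousal attribution (R3), Farrukh Lindqvist is treated as also owning Rafael Lindqvist's interest in Vantage Industries Corp, giving 13% + 66% = 79%.
Chain via Vantage Industries Corp. → Harbor Foods Inc. (R2): 79% × 31% × 33% = 8.0817% of Meridian Capital LLC.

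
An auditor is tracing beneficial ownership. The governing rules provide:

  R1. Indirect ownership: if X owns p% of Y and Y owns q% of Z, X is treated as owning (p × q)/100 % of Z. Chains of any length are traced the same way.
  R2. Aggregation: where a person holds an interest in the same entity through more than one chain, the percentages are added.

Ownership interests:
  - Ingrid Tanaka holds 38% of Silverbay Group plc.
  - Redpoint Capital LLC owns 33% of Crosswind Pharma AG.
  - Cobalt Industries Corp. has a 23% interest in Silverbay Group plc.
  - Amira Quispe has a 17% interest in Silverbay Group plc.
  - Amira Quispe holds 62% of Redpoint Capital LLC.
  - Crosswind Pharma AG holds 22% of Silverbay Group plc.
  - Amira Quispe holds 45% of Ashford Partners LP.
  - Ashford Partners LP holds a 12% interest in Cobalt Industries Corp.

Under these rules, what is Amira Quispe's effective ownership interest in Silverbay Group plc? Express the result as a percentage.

Chain via Ashford Partners LP → Cobalt Industries Corp. (R1): 45% × 12% × 23% = 1.242% of Silverbay Group plc.
Chain via Redpoint Capital LLC → Crosswind Pharma AG (R1): 62% × 33% × 22% = 4.5012% of Silverbay Group plc.
Direct interest in Silverbay Group plc: 17%.
Aggregating (R2): 1.242% + 4.5012% + 17% = 22.7432%.

22.7432%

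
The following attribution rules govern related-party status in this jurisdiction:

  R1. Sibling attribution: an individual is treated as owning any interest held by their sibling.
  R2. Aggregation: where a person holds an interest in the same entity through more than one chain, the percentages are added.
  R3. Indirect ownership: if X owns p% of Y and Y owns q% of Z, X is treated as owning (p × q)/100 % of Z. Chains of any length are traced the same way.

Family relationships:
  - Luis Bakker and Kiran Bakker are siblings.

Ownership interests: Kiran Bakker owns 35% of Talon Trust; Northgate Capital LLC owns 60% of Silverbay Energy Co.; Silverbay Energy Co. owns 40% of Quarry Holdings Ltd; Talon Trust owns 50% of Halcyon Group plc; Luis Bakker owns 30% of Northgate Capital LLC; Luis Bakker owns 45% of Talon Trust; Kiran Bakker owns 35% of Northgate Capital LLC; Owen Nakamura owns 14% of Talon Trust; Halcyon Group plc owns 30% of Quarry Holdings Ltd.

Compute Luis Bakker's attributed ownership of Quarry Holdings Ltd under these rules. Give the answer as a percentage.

By sibling attribution (R1), Luis Bakker is treated as also owning Kiran Bakker's interest in Talon Trust, giving 45% + 35% = 80%.
By sibling attribution (R1), Luis Bakker is treated as also owning Kiran Bakker's interest in Northgate Capital LLC, giving 30% + 35% = 65%.
Chain via Talon Trust → Halcyon Group plc (R3): 80% × 50% × 30% = 12% of Quarry Holdings Ltd.
Chain via Northgate Capital LLC → Silverbay Energy Co. (R3): 65% × 60% × 40% = 15.6% of Quarry Holdings Ltd.
Aggregating (R2): 12% + 15.6% = 27.6%.

27.6%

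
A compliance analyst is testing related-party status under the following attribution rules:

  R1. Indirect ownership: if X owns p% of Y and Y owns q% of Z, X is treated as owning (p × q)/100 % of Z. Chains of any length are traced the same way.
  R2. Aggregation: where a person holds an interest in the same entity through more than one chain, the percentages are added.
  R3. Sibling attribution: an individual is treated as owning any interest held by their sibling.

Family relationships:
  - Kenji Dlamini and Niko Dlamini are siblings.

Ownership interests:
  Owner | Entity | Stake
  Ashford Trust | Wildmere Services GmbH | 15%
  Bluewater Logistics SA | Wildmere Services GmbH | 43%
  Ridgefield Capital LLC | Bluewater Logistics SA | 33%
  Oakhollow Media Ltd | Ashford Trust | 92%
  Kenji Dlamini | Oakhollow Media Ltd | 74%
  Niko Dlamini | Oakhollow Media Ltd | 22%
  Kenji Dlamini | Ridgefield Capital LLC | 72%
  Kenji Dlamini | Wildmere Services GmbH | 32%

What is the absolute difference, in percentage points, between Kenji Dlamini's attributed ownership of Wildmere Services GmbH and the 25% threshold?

By sibling attribution (R3), Kenji Dlamini is treated as also owning Niko Dlamini's interest in Oakhollow Media Ltd, giving 74% + 22% = 96%.
Chain via Ridgefield Capital LLC → Bluewater Logistics SA (R1): 72% × 33% × 43% = 10.2168% of Wildmere Services GmbH.
Chain via Oakhollow Media Ltd → Ashford Trust (R1): 96% × 92% × 15% = 13.248% of Wildmere Services GmbH.
Direct interest in Wildmere Services GmbH: 32%.
Aggregating (R2): 10.2168% + 13.248% + 32% = 55.4648%.
55.4648% exceeds the 25% threshold by 30.4648 percentage points.

30.4648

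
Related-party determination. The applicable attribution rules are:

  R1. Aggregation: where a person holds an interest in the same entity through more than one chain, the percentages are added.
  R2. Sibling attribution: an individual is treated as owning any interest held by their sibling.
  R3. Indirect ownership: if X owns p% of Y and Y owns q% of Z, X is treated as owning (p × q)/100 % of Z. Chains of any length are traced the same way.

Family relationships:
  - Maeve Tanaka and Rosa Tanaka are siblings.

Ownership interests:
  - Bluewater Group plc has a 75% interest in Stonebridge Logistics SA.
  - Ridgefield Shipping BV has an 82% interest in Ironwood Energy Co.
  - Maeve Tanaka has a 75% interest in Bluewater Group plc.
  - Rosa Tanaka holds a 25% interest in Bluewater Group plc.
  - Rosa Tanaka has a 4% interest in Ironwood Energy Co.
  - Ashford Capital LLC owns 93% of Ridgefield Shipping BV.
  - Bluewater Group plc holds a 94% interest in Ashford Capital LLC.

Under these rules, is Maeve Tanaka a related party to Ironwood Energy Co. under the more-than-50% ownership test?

Yes

By sibling attribution (R2), Maeve Tanaka is treated as also owning Rosa Tanaka's interest in Bluewater Group plc, giving 75% + 25% = 100%.
By sibling attribution (R2), Maeve Tanaka is treated as owning Rosa Tanaka's 4% interest in Ironwood Energy Co.
Chain via Bluewater Group plc → Ashford Capital LLC → Ridgefield Shipping BV (R3): 100% × 94% × 93% × 82% = 71.6844% of Ironwood Energy Co.
Direct interest in Ironwood Energy Co: 4%.
Aggregating (R1): 71.6844% + 4% = 75.6844%.
75.6844% exceeds the 50% threshold, so Maeve is a related party to Ironwood Energy Co.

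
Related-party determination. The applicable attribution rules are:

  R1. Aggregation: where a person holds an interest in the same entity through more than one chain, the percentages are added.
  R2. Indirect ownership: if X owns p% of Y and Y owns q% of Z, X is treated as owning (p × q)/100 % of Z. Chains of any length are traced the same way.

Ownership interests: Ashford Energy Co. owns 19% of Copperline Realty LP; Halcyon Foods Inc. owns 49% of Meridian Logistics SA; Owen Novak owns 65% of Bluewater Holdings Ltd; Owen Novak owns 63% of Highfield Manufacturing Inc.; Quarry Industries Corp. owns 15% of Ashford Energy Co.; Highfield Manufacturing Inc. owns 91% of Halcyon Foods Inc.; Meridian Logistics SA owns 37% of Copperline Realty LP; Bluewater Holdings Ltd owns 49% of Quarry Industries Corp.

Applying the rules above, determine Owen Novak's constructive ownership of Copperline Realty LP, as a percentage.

Chain via Bluewater Holdings Ltd → Quarry Industries Corp. → Ashford Energy Co. (R2): 65% × 49% × 15% × 19% = 0.907725% of Copperline Realty LP.
Chain via Highfield Manufacturing Inc. → Halcyon Foods Inc. → Meridian Logistics SA (R2): 63% × 91% × 49% × 37% = 10.393929% of Copperline Realty LP.
Aggregating (R1): 0.907725% + 10.393929% = 11.301654%.

11.301654%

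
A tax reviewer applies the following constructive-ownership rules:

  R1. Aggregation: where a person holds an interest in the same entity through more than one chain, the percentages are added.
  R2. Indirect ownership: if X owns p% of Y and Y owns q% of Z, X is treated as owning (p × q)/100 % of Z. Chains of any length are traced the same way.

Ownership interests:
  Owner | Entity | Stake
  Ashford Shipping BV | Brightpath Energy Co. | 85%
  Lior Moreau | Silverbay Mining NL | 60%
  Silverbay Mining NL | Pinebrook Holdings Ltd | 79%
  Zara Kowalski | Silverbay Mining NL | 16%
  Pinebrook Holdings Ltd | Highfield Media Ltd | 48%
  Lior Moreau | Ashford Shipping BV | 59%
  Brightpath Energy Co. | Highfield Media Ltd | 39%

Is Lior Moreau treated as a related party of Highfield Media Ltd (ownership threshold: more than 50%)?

No

Chain via Ashford Shipping BV → Brightpath Energy Co. (R2): 59% × 85% × 39% = 19.5585% of Highfield Media Ltd.
Chain via Silverbay Mining NL → Pinebrook Holdings Ltd (R2): 60% × 79% × 48% = 22.752% of Highfield Media Ltd.
Aggregating (R1): 19.5585% + 22.752% = 42.3105%.
42.3105% does not exceed the 50% threshold, so Lior is not a related party to Highfield Media Ltd.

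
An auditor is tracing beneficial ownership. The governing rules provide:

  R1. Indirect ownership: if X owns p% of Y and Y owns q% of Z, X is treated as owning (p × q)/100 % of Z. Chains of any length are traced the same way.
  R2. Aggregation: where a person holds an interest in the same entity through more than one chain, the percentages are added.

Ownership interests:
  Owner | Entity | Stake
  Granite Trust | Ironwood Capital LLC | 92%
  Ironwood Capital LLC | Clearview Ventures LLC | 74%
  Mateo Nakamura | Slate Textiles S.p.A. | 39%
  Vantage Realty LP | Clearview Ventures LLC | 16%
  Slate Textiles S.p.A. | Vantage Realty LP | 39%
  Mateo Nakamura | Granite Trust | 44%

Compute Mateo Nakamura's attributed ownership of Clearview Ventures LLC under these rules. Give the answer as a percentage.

Chain via Slate Textiles S.p.A. → Vantage Realty LP (R1): 39% × 39% × 16% = 2.4336% of Clearview Ventures LLC.
Chain via Granite Trust → Ironwood Capital LLC (R1): 44% × 92% × 74% = 29.9552% of Clearview Ventures LLC.
Aggregating (R2): 2.4336% + 29.9552% = 32.3888%.

32.3888%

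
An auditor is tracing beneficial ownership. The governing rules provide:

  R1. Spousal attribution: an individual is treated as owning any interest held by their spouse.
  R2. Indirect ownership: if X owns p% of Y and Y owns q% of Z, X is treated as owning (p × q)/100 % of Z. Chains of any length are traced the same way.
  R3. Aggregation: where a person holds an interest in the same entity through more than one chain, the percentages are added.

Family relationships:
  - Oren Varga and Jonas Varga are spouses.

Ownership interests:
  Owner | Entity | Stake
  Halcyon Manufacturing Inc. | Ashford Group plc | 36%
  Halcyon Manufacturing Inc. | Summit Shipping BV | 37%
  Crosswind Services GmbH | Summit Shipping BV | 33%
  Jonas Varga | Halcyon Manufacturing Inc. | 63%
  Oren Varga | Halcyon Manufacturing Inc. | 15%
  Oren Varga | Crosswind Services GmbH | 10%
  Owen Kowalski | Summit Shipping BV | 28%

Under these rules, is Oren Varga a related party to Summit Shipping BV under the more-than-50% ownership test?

By spousal attribution (R1), Oren Varga is treated as also owning Jonas Varga's interest in Halcyon Manufacturing Inc, giving 15% + 63% = 78%.
Chain via Halcyon Manufacturing Inc. (R2): 78% × 37% = 28.86% of Summit Shipping BV.
Chain via Crosswind Services GmbH (R2): 10% × 33% = 3.3% of Summit Shipping BV.
Aggregating (R3): 28.86% + 3.3% = 32.16%.
32.16% does not exceed the 50% threshold, so Oren is not a related party to Summit Shipping BV.

No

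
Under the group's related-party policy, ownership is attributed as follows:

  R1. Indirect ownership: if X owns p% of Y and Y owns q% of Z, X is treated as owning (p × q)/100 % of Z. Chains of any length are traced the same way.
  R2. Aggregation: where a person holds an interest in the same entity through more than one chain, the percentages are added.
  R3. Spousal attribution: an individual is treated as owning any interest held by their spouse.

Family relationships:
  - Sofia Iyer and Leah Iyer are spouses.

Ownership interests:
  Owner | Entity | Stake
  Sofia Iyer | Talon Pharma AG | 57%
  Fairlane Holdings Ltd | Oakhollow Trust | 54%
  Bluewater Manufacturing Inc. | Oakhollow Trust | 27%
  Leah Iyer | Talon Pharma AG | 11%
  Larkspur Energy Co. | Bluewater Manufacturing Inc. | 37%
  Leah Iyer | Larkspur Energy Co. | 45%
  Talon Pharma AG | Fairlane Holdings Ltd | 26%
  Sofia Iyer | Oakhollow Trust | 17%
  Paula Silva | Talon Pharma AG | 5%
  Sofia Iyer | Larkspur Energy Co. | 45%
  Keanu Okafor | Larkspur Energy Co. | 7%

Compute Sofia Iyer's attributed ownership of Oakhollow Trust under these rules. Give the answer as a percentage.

35.5382%

By spousal attribution (R3), Sofia Iyer is treated as also owning Leah Iyer's interest in Talon Pharma AG, giving 57% + 11% = 68%.
By spousal attribution (R3), Sofia Iyer is treated as also owning Leah Iyer's interest in Larkspur Energy Co, giving 45% + 45% = 90%.
Chain via Talon Pharma AG → Fairlane Holdings Ltd (R1): 68% × 26% × 54% = 9.5472% of Oakhollow Trust.
Chain via Larkspur Energy Co. → Bluewater Manufacturing Inc. (R1): 90% × 37% × 27% = 8.991% of Oakhollow Trust.
Direct interest in Oakhollow Trust: 17%.
Aggregating (R2): 9.5472% + 8.991% + 17% = 35.5382%.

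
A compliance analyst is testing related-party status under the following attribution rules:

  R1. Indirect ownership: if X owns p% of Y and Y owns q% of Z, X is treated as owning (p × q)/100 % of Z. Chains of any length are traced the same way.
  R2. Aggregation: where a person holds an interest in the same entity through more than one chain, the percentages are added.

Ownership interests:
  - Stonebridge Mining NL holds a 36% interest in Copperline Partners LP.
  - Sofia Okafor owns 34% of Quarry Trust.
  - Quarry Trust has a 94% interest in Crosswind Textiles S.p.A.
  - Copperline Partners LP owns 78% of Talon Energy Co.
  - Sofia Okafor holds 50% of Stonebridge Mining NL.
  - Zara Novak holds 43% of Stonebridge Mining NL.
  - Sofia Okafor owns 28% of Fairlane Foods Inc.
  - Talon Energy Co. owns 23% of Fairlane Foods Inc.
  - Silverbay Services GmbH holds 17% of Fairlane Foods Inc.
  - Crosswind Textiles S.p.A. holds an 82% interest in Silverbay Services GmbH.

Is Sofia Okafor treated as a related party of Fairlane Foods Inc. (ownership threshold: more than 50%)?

No

Chain via Quarry Trust → Crosswind Textiles S.p.A. → Silverbay Services GmbH (R1): 34% × 94% × 82% × 17% = 4.455224% of Fairlane Foods Inc.
Chain via Stonebridge Mining NL → Copperline Partners LP → Talon Energy Co. (R1): 50% × 36% × 78% × 23% = 3.2292% of Fairlane Foods Inc.
Direct interest in Fairlane Foods Inc: 28%.
Aggregating (R2): 4.455224% + 3.2292% + 28% = 35.684424%.
35.684424% does not exceed the 50% threshold, so Sofia is not a related party to Fairlane Foods Inc.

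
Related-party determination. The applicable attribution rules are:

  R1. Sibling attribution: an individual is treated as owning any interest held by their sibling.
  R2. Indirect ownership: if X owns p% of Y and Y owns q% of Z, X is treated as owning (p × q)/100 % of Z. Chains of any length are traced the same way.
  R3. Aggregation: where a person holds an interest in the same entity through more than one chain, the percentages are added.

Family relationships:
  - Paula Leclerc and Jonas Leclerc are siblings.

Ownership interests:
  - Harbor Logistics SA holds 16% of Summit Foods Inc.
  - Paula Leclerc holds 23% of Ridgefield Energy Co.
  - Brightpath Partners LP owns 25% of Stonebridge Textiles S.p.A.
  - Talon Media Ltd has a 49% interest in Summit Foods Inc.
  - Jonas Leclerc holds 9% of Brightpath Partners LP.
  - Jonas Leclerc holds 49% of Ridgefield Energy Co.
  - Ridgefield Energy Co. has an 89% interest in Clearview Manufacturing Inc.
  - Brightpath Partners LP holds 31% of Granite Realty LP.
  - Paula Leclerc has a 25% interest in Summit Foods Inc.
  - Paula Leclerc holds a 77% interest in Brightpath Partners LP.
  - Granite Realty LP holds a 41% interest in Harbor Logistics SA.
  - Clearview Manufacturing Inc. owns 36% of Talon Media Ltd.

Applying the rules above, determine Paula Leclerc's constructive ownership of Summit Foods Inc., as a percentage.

38.052608%

By sibling attribution (R1), Paula Leclerc is treated as also owning Jonas Leclerc's interest in Brightpath Partners LP, giving 77% + 9% = 86%.
By sibling attribution (R1), Paula Leclerc is treated as also owning Jonas Leclerc's interest in Ridgefield Energy Co, giving 23% + 49% = 72%.
Chain via Brightpath Partners LP → Granite Realty LP → Harbor Logistics SA (R2): 86% × 31% × 41% × 16% = 1.748896% of Summit Foods Inc.
Chain via Ridgefield Energy Co. → Clearview Manufacturing Inc. → Talon Media Ltd (R2): 72% × 89% × 36% × 49% = 11.303712% of Summit Foods Inc.
Direct interest in Summit Foods Inc: 25%.
Aggregating (R3): 1.748896% + 11.303712% + 25% = 38.052608%.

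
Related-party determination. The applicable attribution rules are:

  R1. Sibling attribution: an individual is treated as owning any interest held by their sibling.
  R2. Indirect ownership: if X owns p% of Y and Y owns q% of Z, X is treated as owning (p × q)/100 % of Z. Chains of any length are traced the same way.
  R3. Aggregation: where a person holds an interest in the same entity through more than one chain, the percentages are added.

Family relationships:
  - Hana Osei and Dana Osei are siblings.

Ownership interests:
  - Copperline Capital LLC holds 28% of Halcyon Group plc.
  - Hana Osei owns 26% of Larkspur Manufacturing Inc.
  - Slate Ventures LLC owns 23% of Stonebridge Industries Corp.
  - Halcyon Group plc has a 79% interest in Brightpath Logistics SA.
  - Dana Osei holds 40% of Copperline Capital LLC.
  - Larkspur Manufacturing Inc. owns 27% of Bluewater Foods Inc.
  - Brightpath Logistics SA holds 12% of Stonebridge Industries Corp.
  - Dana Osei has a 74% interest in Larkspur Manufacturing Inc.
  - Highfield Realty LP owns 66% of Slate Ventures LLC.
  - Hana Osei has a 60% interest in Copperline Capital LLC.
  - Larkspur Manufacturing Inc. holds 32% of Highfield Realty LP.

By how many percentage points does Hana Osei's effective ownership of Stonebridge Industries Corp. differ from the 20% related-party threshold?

By sibling attribution (R1), Hana Osei is treated as also owning Dana Osei's interest in Larkspur Manufacturing Inc, giving 26% + 74% = 100%.
By sibling attribution (R1), Hana Osei is treated as also owning Dana Osei's interest in Copperline Capital LLC, giving 60% + 40% = 100%.
Chain via Larkspur Manufacturing Inc. → Highfield Realty LP → Slate Ventures LLC (R2): 100% × 32% × 66% × 23% = 4.8576% of Stonebridge Industries Corp.
Chain via Copperline Capital LLC → Halcyon Group plc → Brightpath Logistics SA (R2): 100% × 28% × 79% × 12% = 2.6544% of Stonebridge Industries Corp.
Aggregating (R3): 4.8576% + 2.6544% = 7.512%.
7.512% falls short of the 20% threshold by 12.488 percentage points.

12.488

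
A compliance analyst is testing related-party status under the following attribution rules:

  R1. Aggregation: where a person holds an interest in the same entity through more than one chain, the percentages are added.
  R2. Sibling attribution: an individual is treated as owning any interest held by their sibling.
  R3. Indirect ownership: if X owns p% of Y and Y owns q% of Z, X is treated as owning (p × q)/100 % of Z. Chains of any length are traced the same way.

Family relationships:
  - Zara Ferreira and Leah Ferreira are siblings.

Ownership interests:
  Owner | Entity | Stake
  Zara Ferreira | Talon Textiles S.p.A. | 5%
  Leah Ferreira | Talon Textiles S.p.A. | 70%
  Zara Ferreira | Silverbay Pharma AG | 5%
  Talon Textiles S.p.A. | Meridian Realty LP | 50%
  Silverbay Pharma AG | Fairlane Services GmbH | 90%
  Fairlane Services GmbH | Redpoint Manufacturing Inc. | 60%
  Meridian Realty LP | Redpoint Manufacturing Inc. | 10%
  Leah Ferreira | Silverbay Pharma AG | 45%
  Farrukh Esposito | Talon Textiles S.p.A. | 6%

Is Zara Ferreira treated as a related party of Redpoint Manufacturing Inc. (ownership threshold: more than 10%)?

Yes

By sibling attribution (R2), Zara Ferreira is treated as also owning Leah Ferreira's interest in Talon Textiles S.p.A, giving 5% + 70% = 75%.
By sibling attribution (R2), Zara Ferreira is treated as also owning Leah Ferreira's interest in Silverbay Pharma AG, giving 5% + 45% = 50%.
Chain via Talon Textiles S.p.A. → Meridian Realty LP (R3): 75% × 50% × 10% = 3.75% of Redpoint Manufacturing Inc.
Chain via Silverbay Pharma AG → Fairlane Services GmbH (R3): 50% × 90% × 60% = 27% of Redpoint Manufacturing Inc.
Aggregating (R1): 3.75% + 27% = 30.75%.
30.75% exceeds the 10% threshold, so Zara is a related party to Redpoint Manufacturing Inc.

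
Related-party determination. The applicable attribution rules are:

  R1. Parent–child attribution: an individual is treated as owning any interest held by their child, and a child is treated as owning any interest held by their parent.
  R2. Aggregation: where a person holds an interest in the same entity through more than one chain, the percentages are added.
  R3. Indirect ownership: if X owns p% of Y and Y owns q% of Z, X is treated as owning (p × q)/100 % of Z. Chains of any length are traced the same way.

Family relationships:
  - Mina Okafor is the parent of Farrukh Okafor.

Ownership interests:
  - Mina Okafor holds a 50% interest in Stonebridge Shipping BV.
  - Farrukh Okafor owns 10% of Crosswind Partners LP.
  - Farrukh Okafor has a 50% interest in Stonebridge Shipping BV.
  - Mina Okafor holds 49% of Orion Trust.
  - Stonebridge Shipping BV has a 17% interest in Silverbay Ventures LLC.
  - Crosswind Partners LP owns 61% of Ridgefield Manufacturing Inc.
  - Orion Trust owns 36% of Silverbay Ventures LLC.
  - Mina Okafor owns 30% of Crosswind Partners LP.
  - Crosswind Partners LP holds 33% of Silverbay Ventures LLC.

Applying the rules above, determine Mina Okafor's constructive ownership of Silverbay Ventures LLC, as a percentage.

By parent–child attribution (R1), Mina Okafor is treated as also owning Farrukh Okafor's interest in Stonebridge Shipping BV, giving 50% + 50% = 100%.
By parent–child attribution (R1), Mina Okafor is treated as also owning Farrukh Okafor's interest in Crosswind Partners LP, giving 30% + 10% = 40%.
Chain via Stonebridge Shipping BV (R3): 100% × 17% = 17% of Silverbay Ventures LLC.
Chain via Crosswind Partners LP (R3): 40% × 33% = 13.2% of Silverbay Ventures LLC.
Chain via Orion Trust (R3): 49% × 36% = 17.64% of Silverbay Ventures LLC.
Aggregating (R2): 17% + 13.2% + 17.64% = 47.84%.

47.84%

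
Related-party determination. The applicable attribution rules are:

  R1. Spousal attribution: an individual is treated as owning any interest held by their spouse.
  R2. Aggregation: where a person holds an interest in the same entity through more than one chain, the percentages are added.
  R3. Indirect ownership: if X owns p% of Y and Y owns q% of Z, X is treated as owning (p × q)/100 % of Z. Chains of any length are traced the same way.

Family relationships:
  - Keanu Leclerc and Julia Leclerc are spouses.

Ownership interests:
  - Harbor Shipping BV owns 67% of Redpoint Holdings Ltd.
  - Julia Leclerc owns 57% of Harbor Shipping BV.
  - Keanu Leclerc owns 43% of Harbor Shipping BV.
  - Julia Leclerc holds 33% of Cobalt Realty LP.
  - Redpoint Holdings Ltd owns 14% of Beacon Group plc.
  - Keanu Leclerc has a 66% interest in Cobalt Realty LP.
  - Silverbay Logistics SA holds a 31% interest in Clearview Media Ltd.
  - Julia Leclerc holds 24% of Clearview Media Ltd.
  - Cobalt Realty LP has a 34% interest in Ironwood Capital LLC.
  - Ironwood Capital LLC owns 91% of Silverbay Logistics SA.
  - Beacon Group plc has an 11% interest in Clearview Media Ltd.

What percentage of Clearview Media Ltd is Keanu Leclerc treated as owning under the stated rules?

By spousal attribution (R1), Keanu Leclerc is treated as also owning Julia Leclerc's interest in Harbor Shipping BV, giving 43% + 57% = 100%.
By spousal attribution (R1), Keanu Leclerc is treated as also owning Julia Leclerc's interest in Cobalt Realty LP, giving 66% + 33% = 99%.
By spousal attribution (R1), Keanu Leclerc is treated as owning Julia Leclerc's 24% interest in Clearview Media Ltd.
Chain via Harbor Shipping BV → Redpoint Holdings Ltd → Beacon Group plc (R3): 100% × 67% × 14% × 11% = 1.0318% of Clearview Media Ltd.
Chain via Cobalt Realty LP → Ironwood Capital LLC → Silverbay Logistics SA (R3): 99% × 34% × 91% × 31% = 9.495486% of Clearview Media Ltd.
Direct interest in Clearview Media Ltd: 24%.
Aggregating (R2): 1.0318% + 9.495486% + 24% = 34.527286%.

34.527286%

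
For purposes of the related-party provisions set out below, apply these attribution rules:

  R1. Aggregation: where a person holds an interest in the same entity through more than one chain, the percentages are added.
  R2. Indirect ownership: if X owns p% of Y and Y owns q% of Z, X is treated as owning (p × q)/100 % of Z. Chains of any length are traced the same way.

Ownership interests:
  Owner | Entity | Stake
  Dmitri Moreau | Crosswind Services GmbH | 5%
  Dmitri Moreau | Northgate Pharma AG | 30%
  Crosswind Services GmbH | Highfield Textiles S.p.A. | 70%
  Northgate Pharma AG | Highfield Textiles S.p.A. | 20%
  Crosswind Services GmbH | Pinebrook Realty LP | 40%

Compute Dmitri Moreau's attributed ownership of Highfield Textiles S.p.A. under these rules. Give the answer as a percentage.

9.5%

Chain via Crosswind Services GmbH (R2): 5% × 70% = 3.5% of Highfield Textiles S.p.A.
Chain via Northgate Pharma AG (R2): 30% × 20% = 6% of Highfield Textiles S.p.A.
Aggregating (R1): 3.5% + 6% = 9.5%.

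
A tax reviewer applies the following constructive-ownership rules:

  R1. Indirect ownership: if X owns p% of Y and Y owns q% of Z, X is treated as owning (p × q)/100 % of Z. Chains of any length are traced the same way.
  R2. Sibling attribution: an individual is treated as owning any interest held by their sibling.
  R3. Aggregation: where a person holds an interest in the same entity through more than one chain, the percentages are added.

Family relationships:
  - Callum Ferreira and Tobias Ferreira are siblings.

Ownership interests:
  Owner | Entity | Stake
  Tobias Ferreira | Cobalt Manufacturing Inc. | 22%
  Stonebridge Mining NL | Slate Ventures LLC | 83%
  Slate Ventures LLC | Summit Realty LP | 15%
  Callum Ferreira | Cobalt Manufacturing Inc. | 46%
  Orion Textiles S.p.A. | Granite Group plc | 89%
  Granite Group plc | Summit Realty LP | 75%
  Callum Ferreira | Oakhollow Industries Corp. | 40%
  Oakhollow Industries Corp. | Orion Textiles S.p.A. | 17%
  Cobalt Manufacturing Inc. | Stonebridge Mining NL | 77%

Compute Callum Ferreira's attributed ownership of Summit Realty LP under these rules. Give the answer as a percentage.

11.05782%

By sibling attribution (R2), Callum Ferreira is treated as also owning Tobias Ferreira's interest in Cobalt Manufacturing Inc, giving 46% + 22% = 68%.
Chain via Oakhollow Industries Corp. → Orion Textiles S.p.A. → Granite Group plc (R1): 40% × 17% × 89% × 75% = 4.539% of Summit Realty LP.
Chain via Cobalt Manufacturing Inc. → Stonebridge Mining NL → Slate Ventures LLC (R1): 68% × 77% × 83% × 15% = 6.51882% of Summit Realty LP.
Aggregating (R3): 4.539% + 6.51882% = 11.05782%.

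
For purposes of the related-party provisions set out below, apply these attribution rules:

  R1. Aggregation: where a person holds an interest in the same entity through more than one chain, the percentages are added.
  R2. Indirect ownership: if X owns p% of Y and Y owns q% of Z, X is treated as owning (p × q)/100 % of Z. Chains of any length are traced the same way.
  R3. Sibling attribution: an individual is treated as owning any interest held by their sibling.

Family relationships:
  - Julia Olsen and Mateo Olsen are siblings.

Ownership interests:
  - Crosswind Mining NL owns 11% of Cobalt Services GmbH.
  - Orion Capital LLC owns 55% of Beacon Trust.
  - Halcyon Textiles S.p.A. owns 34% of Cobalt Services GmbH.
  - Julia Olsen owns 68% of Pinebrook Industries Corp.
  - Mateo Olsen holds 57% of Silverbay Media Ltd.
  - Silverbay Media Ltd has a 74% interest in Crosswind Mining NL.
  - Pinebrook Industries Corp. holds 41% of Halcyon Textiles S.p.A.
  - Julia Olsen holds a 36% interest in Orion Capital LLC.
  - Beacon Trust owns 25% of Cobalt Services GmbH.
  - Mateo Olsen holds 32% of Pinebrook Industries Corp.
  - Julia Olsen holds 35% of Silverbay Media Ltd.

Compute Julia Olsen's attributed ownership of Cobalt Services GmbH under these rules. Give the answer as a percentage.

By sibling attribution (R3), Julia Olsen is treated as also owning Mateo Olsen's interest in Silverbay Media Ltd, giving 35% + 57% = 92%.
By sibling attribution (R3), Julia Olsen is treated as also owning Mateo Olsen's interest in Pinebrook Industries Corp, giving 68% + 32% = 100%.
Chain via Silverbay Media Ltd → Crosswind Mining NL (R2): 92% × 74% × 11% = 7.4888% of Cobalt Services GmbH.
Chain via Orion Capital LLC → Beacon Trust (R2): 36% × 55% × 25% = 4.95% of Cobalt Services GmbH.
Chain via Pinebrook Industries Corp. → Halcyon Textiles S.p.A. (R2): 100% × 41% × 34% = 13.94% of Cobalt Services GmbH.
Aggregating (R1): 7.4888% + 4.95% + 13.94% = 26.3788%.

26.3788%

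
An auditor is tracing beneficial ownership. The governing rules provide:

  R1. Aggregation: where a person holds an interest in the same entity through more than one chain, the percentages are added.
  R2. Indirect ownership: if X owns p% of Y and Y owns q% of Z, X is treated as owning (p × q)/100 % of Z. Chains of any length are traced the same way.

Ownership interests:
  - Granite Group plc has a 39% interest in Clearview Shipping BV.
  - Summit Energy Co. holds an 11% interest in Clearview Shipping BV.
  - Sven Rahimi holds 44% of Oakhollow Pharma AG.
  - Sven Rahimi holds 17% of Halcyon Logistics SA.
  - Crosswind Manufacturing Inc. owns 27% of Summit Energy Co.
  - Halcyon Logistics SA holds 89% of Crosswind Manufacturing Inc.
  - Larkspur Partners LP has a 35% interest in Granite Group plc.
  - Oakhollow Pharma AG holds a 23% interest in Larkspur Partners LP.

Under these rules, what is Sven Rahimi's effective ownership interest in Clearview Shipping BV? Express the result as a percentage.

1.830741%

Chain via Oakhollow Pharma AG → Larkspur Partners LP → Granite Group plc (R2): 44% × 23% × 35% × 39% = 1.38138% of Clearview Shipping BV.
Chain via Halcyon Logistics SA → Crosswind Manufacturing Inc. → Summit Energy Co. (R2): 17% × 89% × 27% × 11% = 0.449361% of Clearview Shipping BV.
Aggregating (R1): 1.38138% + 0.449361% = 1.830741%.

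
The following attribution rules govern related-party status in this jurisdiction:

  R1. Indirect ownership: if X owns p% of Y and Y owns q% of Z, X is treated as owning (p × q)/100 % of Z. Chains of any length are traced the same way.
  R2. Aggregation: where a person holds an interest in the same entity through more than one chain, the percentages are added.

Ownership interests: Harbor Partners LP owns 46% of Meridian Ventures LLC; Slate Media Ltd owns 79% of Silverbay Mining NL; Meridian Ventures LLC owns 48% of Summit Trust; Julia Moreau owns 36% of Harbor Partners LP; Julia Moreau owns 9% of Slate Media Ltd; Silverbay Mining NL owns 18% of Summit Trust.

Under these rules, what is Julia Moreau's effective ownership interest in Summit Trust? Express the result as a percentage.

Chain via Harbor Partners LP → Meridian Ventures LLC (R1): 36% × 46% × 48% = 7.9488% of Summit Trust.
Chain via Slate Media Ltd → Silverbay Mining NL (R1): 9% × 79% × 18% = 1.2798% of Summit Trust.
Aggregating (R2): 7.9488% + 1.2798% = 9.2286%.

9.2286%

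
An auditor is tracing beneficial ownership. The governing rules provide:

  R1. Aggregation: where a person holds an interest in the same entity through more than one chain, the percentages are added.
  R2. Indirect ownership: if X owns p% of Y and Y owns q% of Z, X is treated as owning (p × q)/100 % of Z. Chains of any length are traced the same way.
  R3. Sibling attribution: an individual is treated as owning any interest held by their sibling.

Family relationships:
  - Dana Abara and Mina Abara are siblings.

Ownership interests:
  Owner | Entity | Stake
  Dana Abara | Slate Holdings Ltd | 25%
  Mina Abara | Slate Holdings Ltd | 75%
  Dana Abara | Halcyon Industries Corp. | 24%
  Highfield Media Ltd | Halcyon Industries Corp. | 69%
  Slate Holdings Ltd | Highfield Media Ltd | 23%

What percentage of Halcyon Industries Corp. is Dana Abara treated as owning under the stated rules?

By sibling attribution (R3), Dana Abara is treated as also owning Mina Abara's interest in Slate Holdings Ltd, giving 25% + 75% = 100%.
Chain via Slate Holdings Ltd → Highfield Media Ltd (R2): 100% × 23% × 69% = 15.87% of Halcyon Industries Corp.
Direct interest in Halcyon Industries Corp: 24%.
Aggregating (R1): 15.87% + 24% = 39.87%.

39.87%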